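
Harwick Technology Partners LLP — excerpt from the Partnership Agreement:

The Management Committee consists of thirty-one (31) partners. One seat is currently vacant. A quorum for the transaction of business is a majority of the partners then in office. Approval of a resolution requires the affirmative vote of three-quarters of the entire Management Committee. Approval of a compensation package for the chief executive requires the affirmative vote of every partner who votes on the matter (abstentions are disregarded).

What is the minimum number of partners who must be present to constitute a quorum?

16

A majority of 30 is 16.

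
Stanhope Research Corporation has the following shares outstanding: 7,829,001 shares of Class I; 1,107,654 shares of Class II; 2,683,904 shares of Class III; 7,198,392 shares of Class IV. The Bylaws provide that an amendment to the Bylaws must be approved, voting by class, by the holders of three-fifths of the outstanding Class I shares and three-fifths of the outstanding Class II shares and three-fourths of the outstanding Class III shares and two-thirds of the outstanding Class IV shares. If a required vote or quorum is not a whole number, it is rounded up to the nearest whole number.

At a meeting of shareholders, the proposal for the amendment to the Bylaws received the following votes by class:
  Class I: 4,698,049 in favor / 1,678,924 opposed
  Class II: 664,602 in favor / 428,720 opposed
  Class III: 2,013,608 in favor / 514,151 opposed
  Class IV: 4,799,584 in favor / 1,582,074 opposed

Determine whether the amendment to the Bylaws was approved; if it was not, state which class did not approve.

Approved — every class gave the required vote.

Class I: 3/5 of 7829001 = 4697400.60, rounded up to 4697401; 4,697,401 required, 4,698,049 in favor — approved.
Class II: 3/5 of 1107654 = 664592.40, rounded up to 664593; 664,593 required, 664,602 in favor — approved.
Class III: 3/4 of 2683904 = 2012928; 2,012,928 required, 2,013,608 in favor — approved.
Class IV: 2/3 of 7198392 = 4798928; 4,798,928 required, 4,799,584 in favor — approved.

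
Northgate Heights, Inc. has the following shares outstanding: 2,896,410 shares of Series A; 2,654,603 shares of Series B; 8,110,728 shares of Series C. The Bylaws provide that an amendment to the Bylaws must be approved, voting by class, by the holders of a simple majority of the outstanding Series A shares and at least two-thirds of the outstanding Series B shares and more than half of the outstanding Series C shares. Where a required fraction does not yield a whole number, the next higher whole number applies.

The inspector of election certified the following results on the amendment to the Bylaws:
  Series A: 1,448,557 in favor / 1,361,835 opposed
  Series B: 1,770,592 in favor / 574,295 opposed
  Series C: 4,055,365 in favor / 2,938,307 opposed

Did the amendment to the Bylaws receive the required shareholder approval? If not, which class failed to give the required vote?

Series A: a majority of 2896410 is 1448206; 1,448,206 required, 1,448,557 in favor — approved.
Series B: 2/3 of 2654603 = 1769735.33, rounded up to 1769736; 1,769,736 required, 1,770,592 in favor — approved.
Series C: a majority of 8110728 is 4055365; 4,055,365 required, 4,055,365 in favor — approved.

Approved — every class gave the required vote.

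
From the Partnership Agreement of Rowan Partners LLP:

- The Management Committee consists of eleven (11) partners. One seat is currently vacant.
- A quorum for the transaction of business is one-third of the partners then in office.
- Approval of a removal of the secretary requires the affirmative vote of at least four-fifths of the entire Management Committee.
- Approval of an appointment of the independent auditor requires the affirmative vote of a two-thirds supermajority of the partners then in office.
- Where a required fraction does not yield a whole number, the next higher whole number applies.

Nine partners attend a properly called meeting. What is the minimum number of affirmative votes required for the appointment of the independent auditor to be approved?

7

The appointment of the independent auditor requires two-thirds of the partners then in office (10).
2/3 of 10 = 6.67, rounded up to 7.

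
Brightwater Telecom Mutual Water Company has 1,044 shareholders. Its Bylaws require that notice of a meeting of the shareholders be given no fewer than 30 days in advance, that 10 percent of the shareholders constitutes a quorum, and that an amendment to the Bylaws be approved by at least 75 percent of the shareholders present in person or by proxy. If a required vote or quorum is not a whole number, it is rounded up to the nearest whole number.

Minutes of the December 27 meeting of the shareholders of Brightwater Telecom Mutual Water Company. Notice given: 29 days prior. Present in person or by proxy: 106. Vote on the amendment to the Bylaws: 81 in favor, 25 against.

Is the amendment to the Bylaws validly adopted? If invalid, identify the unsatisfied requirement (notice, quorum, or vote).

Invalid — notice requirement not satisfied.

Notice: 29 days given; 30 required. Not satisfied.
Quorum: 10% of 1,044 = 104.40, rounded up to 105; 106 present. Satisfied.
Vote: requires three-fourths of those present (106); 3/4 of 106 = 79.50, rounded up to 80, so 80 needed; 81 in favor. Satisfied.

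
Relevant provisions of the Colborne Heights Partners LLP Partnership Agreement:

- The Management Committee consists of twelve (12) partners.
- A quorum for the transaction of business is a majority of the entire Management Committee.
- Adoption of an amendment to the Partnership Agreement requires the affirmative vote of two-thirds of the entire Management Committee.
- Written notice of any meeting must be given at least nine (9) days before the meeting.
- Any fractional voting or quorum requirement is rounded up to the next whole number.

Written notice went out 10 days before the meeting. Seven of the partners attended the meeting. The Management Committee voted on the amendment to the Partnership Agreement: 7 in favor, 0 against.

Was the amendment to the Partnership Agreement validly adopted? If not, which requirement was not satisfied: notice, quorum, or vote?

Invalid — vote requirement not satisfied.

Notice: 10 days given; 9 required (10 ≥ 9). Satisfied.
Quorum: 7 present; quorum is 7. Satisfied.
Vote: the amendment to the Partnership Agreement requires two-thirds of the entire Management Committee (12). 2/3 of 12 = 8, so 8 affirmative votes are needed; 7 voted in favor. Not satisfied.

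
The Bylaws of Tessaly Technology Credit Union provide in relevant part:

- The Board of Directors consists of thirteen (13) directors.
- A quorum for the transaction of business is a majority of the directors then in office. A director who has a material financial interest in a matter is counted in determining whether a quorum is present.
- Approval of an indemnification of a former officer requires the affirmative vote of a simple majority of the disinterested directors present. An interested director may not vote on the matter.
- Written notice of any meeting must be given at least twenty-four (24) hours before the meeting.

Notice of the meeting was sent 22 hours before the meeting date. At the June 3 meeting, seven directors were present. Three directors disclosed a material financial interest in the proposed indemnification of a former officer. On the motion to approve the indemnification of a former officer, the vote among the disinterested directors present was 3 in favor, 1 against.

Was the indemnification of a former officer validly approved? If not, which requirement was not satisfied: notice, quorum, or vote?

Invalid — notice requirement not satisfied.

Notice: 22 hours given; 24 required (22 < 24). Not satisfied.
Quorum: 7 present (interested directors count toward quorum); quorum is 7. Satisfied.
Vote: the indemnification of a former officer requires a majority of the disinterested directors present (7 − 3 = 4). A majority of 4 is 3, so 3 affirmative votes are needed; 3 voted in favor. Satisfied.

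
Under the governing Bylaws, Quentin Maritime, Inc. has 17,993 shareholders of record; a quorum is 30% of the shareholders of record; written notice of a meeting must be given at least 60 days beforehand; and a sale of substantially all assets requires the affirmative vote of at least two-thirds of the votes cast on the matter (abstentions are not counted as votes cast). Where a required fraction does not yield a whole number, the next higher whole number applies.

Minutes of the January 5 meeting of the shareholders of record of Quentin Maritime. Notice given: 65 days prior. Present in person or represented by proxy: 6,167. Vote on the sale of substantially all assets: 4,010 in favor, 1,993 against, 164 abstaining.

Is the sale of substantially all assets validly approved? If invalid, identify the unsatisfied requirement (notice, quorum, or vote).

Valid — all requirements satisfied.

Notice: 65 days given; 60 required. Satisfied.
Quorum: 30% of 17,993 = 5,397.90, rounded up to 5,398; 6,167 present. Satisfied.
Vote: requires two-thirds of the votes cast (6,167 − 164 abstaining = 6,003); 2/3 of 6003 = 4002, so 4,002 needed; 4,010 in favor. Satisfied.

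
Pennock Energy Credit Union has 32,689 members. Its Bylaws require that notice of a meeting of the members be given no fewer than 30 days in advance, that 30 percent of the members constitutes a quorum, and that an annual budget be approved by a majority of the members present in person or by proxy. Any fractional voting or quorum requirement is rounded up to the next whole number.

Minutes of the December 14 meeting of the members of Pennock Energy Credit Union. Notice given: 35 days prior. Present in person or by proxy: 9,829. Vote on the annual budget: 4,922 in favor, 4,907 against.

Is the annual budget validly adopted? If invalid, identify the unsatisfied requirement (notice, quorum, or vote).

Notice: 35 days given; 30 required. Satisfied.
Quorum: 30% of 32,689 = 9,806.70, rounded up to 9,807; 9,829 present. Satisfied.
Vote: requires a majority of those present (9,829); a majority of 9829 is 4915, so 4,915 needed; 4,922 in favor. Satisfied.

Valid — all requirements satisfied.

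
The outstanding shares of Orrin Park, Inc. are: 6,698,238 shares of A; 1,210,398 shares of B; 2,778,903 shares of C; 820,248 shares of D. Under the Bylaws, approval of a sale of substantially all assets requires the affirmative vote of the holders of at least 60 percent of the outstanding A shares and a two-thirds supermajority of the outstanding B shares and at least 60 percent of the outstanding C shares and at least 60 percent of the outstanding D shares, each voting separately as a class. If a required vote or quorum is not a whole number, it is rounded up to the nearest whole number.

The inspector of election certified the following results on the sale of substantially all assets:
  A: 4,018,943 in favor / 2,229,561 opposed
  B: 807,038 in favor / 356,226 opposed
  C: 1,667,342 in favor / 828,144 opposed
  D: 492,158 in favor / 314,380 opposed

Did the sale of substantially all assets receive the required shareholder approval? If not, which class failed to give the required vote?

A: 3/5 of 6698238 = 4018942.80, rounded up to 4018943; 4,018,943 required, 4,018,943 in favor — approved.
B: 2/3 of 1210398 = 806932; 806,932 required, 807,038 in favor — approved.
C: 3/5 of 2778903 = 1667341.80, rounded up to 1667342; 1,667,342 required, 1,667,342 in favor — approved.
D: 3/5 of 820248 = 492148.80, rounded up to 492149; 492,149 required, 492,158 in favor — approved.

Approved — every class gave the required vote.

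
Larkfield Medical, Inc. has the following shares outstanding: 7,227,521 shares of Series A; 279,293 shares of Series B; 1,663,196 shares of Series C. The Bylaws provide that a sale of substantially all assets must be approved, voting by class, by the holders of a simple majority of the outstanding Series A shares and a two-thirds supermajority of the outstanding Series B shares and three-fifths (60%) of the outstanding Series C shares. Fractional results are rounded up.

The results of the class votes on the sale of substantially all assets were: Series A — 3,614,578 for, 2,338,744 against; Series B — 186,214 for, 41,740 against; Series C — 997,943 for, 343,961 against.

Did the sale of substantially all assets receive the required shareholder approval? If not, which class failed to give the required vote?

Approved — every class gave the required vote.

Series A: a majority of 7227521 is 3613761; 3,613,761 required, 3,614,578 in favor — approved.
Series B: 2/3 of 279293 = 186195.33, rounded up to 186196; 186,196 required, 186,214 in favor — approved.
Series C: 3/5 of 1663196 = 997917.60, rounded up to 997918; 997,918 required, 997,943 in favor — approved.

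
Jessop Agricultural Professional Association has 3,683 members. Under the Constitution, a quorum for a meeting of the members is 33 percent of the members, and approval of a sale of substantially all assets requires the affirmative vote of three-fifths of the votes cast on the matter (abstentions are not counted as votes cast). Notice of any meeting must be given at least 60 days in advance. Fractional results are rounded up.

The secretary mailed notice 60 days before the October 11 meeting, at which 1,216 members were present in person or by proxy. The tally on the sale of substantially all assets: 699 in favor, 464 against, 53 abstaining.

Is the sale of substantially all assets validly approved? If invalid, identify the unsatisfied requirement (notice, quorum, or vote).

Valid — all requirements satisfied.

Notice: 60 days given; 60 required. Satisfied.
Quorum: 33% of 3,683 = 1,215.39, rounded up to 1,216; 1,216 present. Satisfied.
Vote: requires three-fifths of the votes cast (1,216 − 53 abstaining = 1,163); 3/5 of 1163 = 697.80, rounded up to 698, so 698 needed; 699 in favor. Satisfied.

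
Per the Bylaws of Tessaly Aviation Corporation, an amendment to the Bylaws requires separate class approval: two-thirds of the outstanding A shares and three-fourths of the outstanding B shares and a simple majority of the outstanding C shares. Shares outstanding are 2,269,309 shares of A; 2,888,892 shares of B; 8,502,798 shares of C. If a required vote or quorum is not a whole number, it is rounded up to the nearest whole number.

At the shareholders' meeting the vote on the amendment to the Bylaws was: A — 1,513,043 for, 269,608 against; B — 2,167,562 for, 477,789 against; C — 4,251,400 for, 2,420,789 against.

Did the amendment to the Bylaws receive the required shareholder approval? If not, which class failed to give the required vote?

A: 2/3 of 2269309 = 1512872.67, rounded up to 1512873; 1,512,873 required, 1,513,043 in favor — approved.
B: 3/4 of 2888892 = 2166669; 2,166,669 required, 2,167,562 in favor — approved.
C: a majority of 8502798 is 4251400; 4,251,400 required, 4,251,400 in favor — approved.

Approved — every class gave the required vote.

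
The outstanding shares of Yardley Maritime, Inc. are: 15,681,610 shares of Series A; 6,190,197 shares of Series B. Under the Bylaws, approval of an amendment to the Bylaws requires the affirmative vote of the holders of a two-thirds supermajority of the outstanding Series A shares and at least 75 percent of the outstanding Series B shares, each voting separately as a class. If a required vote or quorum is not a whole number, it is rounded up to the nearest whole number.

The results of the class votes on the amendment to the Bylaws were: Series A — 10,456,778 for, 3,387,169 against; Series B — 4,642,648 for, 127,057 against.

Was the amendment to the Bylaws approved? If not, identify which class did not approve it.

Series A: 2/3 of 15681610 = 10454406.67, rounded up to 10454407; 10,454,407 required, 10,456,778 in favor — approved.
Series B: 3/4 of 6190197 = 4642647.75, rounded up to 4642648; 4,642,648 required, 4,642,648 in favor — approved.

Approved — every class gave the required vote.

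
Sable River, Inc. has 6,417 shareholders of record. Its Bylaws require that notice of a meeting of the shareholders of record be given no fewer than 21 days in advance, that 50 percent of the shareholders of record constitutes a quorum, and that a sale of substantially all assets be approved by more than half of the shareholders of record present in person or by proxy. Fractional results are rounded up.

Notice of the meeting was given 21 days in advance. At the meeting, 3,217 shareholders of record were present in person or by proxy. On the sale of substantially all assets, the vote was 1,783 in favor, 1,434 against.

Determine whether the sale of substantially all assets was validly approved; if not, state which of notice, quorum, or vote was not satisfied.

Notice: 21 days given; 21 required. Satisfied.
Quorum: 50% of 6,417 = 3,208.50, rounded up to 3,209; 3,217 present. Satisfied.
Vote: requires a majority of those present (3,217); a majority of 3217 is 1609, so 1,609 needed; 1,783 in favor. Satisfied.

Valid — all requirements satisfied.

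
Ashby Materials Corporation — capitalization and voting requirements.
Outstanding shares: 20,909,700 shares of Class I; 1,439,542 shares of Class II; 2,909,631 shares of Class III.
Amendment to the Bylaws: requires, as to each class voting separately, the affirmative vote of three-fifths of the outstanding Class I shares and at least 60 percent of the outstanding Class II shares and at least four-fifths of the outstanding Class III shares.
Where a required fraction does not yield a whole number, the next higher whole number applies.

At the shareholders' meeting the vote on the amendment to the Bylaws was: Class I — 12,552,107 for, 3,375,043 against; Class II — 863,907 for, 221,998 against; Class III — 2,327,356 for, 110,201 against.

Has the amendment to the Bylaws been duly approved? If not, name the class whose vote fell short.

Class I: 3/5 of 20909700 = 12545820; 12,545,820 required, 12,552,107 in favor — approved.
Class II: 3/5 of 1439542 = 863725.20, rounded up to 863726; 863,726 required, 863,907 in favor — approved.
Class III: 4/5 of 2909631 = 2327704.80, rounded up to 2327705; 2,327,705 required, 2,327,356 in favor — not approved.

Not approved — the Class III shares did not give the required vote.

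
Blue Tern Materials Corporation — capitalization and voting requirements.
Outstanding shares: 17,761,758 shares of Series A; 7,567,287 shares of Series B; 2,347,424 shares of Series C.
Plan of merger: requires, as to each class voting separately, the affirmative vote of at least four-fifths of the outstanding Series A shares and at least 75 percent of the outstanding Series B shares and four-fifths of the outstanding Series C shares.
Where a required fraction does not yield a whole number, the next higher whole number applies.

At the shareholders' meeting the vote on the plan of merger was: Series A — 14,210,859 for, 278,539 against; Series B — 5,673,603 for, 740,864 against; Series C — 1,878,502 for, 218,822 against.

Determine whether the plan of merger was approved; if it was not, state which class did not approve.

Series A: 4/5 of 17761758 = 14209406.40, rounded up to 14209407; 14,209,407 required, 14,210,859 in favor — approved.
Series B: 3/4 of 7567287 = 5675465.25, rounded up to 5675466; 5,675,466 required, 5,673,603 in favor — not approved.
Series C: 4/5 of 2347424 = 1877939.20, rounded up to 1877940; 1,877,940 required, 1,878,502 in favor — approved.

Not approved — the Series B shares did not give the required vote.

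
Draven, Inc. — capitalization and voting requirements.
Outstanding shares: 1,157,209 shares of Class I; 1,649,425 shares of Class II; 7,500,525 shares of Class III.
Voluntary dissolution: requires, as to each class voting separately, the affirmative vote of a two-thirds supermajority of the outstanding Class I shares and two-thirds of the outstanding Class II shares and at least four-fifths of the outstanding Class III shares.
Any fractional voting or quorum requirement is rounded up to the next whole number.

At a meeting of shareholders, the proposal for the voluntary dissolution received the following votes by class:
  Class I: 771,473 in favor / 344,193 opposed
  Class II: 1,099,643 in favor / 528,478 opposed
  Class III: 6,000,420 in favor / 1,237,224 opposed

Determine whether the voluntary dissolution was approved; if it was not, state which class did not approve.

Approved — every class gave the required vote.

Class I: 2/3 of 1157209 = 771472.67, rounded up to 771473; 771,473 required, 771,473 in favor — approved.
Class II: 2/3 of 1649425 = 1099616.67, rounded up to 1099617; 1,099,617 required, 1,099,643 in favor — approved.
Class III: 4/5 of 7500525 = 6000420; 6,000,420 required, 6,000,420 in favor — approved.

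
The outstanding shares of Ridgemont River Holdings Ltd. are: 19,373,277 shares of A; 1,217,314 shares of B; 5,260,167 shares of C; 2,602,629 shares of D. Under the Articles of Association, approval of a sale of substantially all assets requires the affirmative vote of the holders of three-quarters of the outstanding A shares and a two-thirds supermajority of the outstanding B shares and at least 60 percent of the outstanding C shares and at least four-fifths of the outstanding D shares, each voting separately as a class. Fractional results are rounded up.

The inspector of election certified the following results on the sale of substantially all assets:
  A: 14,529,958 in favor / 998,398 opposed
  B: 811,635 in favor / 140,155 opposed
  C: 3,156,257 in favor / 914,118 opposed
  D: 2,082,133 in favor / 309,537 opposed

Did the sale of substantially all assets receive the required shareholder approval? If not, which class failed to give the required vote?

A: 3/4 of 19373277 = 14529957.75, rounded up to 14529958; 14,529,958 required, 14,529,958 in favor — approved.
B: 2/3 of 1217314 = 811542.67, rounded up to 811543; 811,543 required, 811,635 in favor — approved.
C: 3/5 of 5260167 = 3156100.20, rounded up to 3156101; 3,156,101 required, 3,156,257 in favor — approved.
D: 4/5 of 2602629 = 2082103.20, rounded up to 2082104; 2,082,104 required, 2,082,133 in favor — approved.

Approved — every class gave the required vote.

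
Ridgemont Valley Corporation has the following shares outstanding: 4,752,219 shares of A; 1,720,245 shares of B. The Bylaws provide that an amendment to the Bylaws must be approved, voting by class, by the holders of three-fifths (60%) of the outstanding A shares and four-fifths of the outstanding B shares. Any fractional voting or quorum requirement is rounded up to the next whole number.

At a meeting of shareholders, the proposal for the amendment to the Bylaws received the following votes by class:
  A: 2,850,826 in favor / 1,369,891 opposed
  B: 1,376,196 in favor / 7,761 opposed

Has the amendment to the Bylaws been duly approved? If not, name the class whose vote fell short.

Not approved — the A shares did not give the required vote.

A: 3/5 of 4752219 = 2851331.40, rounded up to 2851332; 2,851,332 required, 2,850,826 in favor — not approved.
B: 4/5 of 1720245 = 1376196; 1,376,196 required, 1,376,196 in favor — approved.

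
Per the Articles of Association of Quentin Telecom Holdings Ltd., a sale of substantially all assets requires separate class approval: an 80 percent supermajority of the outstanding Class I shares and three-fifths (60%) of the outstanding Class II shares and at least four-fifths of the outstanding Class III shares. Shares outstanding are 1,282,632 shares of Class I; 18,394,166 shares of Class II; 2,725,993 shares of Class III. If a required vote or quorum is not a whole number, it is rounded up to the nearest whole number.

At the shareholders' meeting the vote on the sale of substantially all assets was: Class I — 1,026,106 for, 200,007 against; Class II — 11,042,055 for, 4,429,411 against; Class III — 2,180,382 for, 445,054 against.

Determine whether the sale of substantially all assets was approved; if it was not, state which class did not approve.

Not approved — the Class III shares did not give the required vote.

Class I: 4/5 of 1282632 = 1026105.60, rounded up to 1026106; 1,026,106 required, 1,026,106 in favor — approved.
Class II: 3/5 of 18394166 = 11036499.60, rounded up to 11036500; 11,036,500 required, 11,042,055 in favor — approved.
Class III: 4/5 of 2725993 = 2180794.40, rounded up to 2180795; 2,180,795 required, 2,180,382 in favor — not approved.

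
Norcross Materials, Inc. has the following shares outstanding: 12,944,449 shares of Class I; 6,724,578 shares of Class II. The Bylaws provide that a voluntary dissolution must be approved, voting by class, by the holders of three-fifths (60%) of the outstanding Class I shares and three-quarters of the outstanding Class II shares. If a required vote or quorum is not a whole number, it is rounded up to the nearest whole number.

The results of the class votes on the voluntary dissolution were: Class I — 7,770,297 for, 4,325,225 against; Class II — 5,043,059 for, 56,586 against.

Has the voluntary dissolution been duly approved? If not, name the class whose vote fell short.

Class I: 3/5 of 12944449 = 7766669.40, rounded up to 7766670; 7,766,670 required, 7,770,297 in favor — approved.
Class II: 3/4 of 6724578 = 5043433.50, rounded up to 5043434; 5,043,434 required, 5,043,059 in favor — not approved.

Not approved — the Class II shares did not give the required vote.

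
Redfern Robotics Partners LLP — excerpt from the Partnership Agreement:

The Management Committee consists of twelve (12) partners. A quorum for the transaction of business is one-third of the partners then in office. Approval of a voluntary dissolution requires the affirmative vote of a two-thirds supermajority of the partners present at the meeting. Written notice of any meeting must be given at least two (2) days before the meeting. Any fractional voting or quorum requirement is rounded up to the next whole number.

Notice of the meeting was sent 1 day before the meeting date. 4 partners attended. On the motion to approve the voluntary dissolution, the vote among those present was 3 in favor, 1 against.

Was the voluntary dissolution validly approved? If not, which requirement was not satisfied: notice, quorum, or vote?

Invalid — notice requirement not satisfied.

Notice: 1 day given; 2 required (1 < 2). Not satisfied.
Quorum: 4 present; quorum is 4. Satisfied.
Vote: the voluntary dissolution requires two-thirds of the partners present (4). 2/3 of 4 = 2.67, rounded up to 3, so 3 affirmative votes are needed; 3 voted in favor. Satisfied.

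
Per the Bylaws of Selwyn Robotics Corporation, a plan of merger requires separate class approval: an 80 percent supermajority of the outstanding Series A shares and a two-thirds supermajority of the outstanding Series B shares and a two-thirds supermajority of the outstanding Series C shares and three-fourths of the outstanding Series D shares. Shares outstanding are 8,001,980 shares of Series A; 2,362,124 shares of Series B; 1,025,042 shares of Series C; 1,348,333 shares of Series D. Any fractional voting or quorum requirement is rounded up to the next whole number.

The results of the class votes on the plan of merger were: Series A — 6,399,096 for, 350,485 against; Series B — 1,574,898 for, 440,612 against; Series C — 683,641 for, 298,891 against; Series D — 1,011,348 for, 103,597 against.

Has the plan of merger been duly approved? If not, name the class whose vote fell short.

Series A: 4/5 of 8001980 = 6401584; 6,401,584 required, 6,399,096 in favor — not approved.
Series B: 2/3 of 2362124 = 1574749.33, rounded up to 1574750; 1,574,750 required, 1,574,898 in favor — approved.
Series C: 2/3 of 1025042 = 683361.33, rounded up to 683362; 683,362 required, 683,641 in favor — approved.
Series D: 3/4 of 1348333 = 1011249.75, rounded up to 1011250; 1,011,250 required, 1,011,348 in favor — approved.

Not approved — the Series A shares did not give the required vote.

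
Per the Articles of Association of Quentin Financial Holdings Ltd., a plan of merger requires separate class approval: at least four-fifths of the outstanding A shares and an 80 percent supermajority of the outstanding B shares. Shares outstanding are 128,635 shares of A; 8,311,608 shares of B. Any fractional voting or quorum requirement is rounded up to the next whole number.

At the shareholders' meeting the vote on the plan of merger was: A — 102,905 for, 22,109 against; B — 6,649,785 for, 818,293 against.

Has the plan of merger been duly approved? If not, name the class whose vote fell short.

A: 4/5 of 128635 = 102908; 102,908 required, 102,905 in favor — not approved.
B: 4/5 of 8311608 = 6649286.40, rounded up to 6649287; 6,649,287 required, 6,649,785 in favor — approved.

Not approved — the A shares did not give the required vote.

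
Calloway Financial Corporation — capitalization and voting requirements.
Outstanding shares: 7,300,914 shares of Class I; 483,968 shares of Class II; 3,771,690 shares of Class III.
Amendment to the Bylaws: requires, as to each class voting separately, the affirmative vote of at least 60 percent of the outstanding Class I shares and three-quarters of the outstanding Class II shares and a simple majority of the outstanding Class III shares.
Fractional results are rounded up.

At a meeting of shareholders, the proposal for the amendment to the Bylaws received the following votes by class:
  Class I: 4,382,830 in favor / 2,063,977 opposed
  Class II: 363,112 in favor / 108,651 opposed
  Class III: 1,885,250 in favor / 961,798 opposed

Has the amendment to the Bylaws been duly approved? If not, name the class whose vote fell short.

Not approved — the Class III shares did not give the required vote.

Class I: 3/5 of 7300914 = 4380548.40, rounded up to 4380549; 4,380,549 required, 4,382,830 in favor — approved.
Class II: 3/4 of 483968 = 362976; 362,976 required, 363,112 in favor — approved.
Class III: a majority of 3771690 is 1885846; 1,885,846 required, 1,885,250 in favor — not approved.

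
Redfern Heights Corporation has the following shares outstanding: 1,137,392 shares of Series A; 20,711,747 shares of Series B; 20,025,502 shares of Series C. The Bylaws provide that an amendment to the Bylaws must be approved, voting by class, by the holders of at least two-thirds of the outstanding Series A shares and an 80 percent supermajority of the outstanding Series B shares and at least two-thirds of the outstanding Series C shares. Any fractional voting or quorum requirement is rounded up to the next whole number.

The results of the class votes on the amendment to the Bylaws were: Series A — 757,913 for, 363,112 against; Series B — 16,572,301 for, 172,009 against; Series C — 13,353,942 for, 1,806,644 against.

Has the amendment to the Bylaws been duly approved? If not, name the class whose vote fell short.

Series A: 2/3 of 1137392 = 758261.33, rounded up to 758262; 758,262 required, 757,913 in favor — not approved.
Series B: 4/5 of 20711747 = 16569397.60, rounded up to 16569398; 16,569,398 required, 16,572,301 in favor — approved.
Series C: 2/3 of 20025502 = 13350334.67, rounded up to 13350335; 13,350,335 required, 13,353,942 in favor — approved.

Not approved — the Series A shares did not give the required vote.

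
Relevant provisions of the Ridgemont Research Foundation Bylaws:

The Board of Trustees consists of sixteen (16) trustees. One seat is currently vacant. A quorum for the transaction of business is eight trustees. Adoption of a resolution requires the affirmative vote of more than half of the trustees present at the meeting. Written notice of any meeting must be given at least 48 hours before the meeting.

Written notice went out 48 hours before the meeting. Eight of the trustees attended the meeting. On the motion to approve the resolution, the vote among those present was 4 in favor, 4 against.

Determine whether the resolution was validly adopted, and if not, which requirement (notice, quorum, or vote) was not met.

Invalid — vote requirement not satisfied.

Notice: 48 hours given; 48 required (48 ≥ 48). Satisfied.
Quorum: 8 present; quorum is 8. Satisfied.
Vote: the resolution requires a majority of the trustees present (8). A majority of 8 is 5, so 5 affirmative votes are needed; 4 voted in favor. Not satisfied.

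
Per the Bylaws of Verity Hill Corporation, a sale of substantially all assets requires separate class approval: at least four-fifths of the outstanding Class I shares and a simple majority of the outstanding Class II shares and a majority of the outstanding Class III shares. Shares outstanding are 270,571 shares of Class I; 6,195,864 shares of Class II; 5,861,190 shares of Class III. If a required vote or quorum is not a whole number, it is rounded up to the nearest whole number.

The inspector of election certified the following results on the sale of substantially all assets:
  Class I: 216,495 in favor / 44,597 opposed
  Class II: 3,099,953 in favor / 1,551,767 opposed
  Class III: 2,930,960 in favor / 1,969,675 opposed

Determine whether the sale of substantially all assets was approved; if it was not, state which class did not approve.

Class I: 4/5 of 270571 = 216456.80, rounded up to 216457; 216,457 required, 216,495 in favor — approved.
Class II: a majority of 6195864 is 3097933; 3,097,933 required, 3,099,953 in favor — approved.
Class III: a majority of 5861190 is 2930596; 2,930,596 required, 2,930,960 in favor — approved.

Approved — every class gave the required vote.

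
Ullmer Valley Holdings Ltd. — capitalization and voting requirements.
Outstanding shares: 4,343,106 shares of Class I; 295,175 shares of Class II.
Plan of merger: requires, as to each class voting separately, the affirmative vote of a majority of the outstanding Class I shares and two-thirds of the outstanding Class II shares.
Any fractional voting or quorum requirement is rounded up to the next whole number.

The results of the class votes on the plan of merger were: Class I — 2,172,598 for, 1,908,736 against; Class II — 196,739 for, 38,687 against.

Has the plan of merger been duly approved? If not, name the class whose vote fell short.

Not approved — the Class II shares did not give the required vote.

Class I: a majority of 4343106 is 2171554; 2,171,554 required, 2,172,598 in favor — approved.
Class II: 2/3 of 295175 = 196783.33, rounded up to 196784; 196,784 required, 196,739 in favor — not approved.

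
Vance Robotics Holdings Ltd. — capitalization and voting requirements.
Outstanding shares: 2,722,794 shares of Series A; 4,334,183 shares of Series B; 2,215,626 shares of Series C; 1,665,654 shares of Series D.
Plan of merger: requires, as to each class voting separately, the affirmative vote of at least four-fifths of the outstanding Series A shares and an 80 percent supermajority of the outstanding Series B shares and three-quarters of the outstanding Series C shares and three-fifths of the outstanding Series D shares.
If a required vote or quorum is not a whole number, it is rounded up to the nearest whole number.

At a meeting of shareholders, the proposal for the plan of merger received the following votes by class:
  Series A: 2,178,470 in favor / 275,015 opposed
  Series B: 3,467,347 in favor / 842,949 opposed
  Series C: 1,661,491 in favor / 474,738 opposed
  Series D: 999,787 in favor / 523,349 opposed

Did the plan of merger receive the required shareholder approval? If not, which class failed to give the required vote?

Series A: 4/5 of 2722794 = 2178235.20, rounded up to 2178236; 2,178,236 required, 2,178,470 in favor — approved.
Series B: 4/5 of 4334183 = 3467346.40, rounded up to 3467347; 3,467,347 required, 3,467,347 in favor — approved.
Series C: 3/4 of 2215626 = 1661719.50, rounded up to 1661720; 1,661,720 required, 1,661,491 in favor — not approved.
Series D: 3/5 of 1665654 = 999392.40, rounded up to 999393; 999,393 required, 999,787 in favor — approved.

Not approved — the Series C shares did not give the required vote.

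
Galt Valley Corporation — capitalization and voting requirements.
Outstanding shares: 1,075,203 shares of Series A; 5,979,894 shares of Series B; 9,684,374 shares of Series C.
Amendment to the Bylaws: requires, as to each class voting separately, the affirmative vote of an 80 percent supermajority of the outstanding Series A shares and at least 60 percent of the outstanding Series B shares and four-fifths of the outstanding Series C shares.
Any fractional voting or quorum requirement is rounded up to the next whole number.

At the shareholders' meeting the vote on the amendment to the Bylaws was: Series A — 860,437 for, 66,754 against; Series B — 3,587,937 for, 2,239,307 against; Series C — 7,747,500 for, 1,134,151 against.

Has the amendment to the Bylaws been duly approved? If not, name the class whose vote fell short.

Series A: 4/5 of 1075203 = 860162.40, rounded up to 860163; 860,163 required, 860,437 in favor — approved.
Series B: 3/5 of 5979894 = 3587936.40, rounded up to 3587937; 3,587,937 required, 3,587,937 in favor — approved.
Series C: 4/5 of 9684374 = 7747499.20, rounded up to 7747500; 7,747,500 required, 7,747,500 in favor — approved.

Approved — every class gave the required vote.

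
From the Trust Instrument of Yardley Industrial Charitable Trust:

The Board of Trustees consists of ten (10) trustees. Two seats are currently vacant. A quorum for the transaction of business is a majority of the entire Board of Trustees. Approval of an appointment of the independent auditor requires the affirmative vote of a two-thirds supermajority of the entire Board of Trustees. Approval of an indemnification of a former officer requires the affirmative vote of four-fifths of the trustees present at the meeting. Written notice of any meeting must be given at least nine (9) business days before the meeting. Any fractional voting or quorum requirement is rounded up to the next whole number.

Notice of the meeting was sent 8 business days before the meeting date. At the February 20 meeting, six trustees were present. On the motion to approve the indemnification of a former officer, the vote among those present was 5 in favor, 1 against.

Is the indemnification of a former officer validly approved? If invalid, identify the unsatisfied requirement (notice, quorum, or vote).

Invalid — notice requirement not satisfied.

Notice: 8 business days given; 9 required (8 < 9). Not satisfied.
Quorum: 6 present; quorum is 6. Satisfied.
Vote: the indemnification of a former officer requires four-fifths of the trustees present (6). 4/5 of 6 = 4.80, rounded up to 5, so 5 affirmative votes are needed; 5 voted in favor. Satisfied.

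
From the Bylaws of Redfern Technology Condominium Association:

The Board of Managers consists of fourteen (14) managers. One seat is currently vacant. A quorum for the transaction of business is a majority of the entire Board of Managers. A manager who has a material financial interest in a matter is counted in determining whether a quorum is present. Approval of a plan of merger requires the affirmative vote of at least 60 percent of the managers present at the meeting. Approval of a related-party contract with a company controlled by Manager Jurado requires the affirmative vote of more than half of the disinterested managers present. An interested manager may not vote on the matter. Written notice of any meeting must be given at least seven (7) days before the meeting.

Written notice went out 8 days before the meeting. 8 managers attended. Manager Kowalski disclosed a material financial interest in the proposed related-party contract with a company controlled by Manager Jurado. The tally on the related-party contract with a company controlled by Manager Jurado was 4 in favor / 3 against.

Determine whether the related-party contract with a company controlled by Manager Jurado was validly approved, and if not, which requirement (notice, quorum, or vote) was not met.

Valid — all requirements satisfied.

Notice: 8 days given; 7 required (8 ≥ 7). Satisfied.
Quorum: 8 present (interested managers count toward quorum); quorum is 8. Satisfied.
Vote: the related-party contract with a company controlled by Manager Jurado requires a majority of the disinterested managers present (8 − 1 = 7). A majority of 7 is 4, so 4 affirmative votes are needed; 4 voted in favor. Satisfied.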